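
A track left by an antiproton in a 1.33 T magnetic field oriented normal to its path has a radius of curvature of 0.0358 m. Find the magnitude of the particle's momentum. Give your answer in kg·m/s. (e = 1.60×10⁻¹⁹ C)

Since qvB = mv²/r, the momentum p = mv = qBr.
p = (1×1.60×10^-19)(1.33)(0.0358) = 7.62×10^-21 kg·m/s.

p ≈ 7.62×10^-21 kg·m/s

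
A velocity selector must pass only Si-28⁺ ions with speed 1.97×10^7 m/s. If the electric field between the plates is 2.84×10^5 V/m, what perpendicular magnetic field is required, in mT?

B ≈ 14.4 mT

qE = qvB ⇒ B = E/v = (2.84×10^5) / (1.97×10^7) = 0.0144 T.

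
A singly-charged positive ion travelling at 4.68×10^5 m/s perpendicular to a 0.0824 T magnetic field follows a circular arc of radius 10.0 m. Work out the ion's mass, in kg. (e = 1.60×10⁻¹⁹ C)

m ≈ 2.82×10^-25 kg

qvB = mv²/r ⇒ m = qBr/v.
m = (1×1.60×10^-19)(0.0824)(10.0) / (4.68×10^5) = 2.82×10^-25 kg.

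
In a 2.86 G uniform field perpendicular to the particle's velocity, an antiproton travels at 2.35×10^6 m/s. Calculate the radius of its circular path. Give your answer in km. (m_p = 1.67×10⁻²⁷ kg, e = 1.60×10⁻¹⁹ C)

The magnetic force provides the centripetal force: qvB = mv²/r, so r = mv/(qB).
r = (1.67×10^-27 kg)(2.35×10^6 m/s) / [(1×1.60×10^-19 C)(2.86×10^-4 T)] = 85.8 m.

r ≈ 0.0858 km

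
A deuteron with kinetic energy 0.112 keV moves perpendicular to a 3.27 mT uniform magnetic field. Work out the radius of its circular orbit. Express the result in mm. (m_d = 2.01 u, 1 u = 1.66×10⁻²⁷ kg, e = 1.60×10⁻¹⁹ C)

r ≈ 661 mm

Convert the energy: K = 0.112 keV = 1.79×10^-17 J.
v = √(2K/m) = √(2·1.79×10^-17/3.34×10^-27) = 1.04×10^5 m/s.
r = mv/(qB) = (3.34×10^-27)(1.04×10^5) / [(1×1.60×10^-19)(3.27×10^-3)] = 0.661 m.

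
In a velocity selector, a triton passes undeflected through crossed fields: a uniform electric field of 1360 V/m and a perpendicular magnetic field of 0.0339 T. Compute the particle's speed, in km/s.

v ≈ 40.1 km/s

For zero net force, qE = qvB, so v = E/B.
v = (1360) / (0.0339) = 4.01×10^4 m/s.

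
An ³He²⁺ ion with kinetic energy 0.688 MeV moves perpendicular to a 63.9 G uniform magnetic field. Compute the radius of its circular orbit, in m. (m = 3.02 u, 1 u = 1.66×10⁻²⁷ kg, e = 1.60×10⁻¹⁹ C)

Convert the energy: K = 0.688 MeV = 1.10×10^-13 J.
v = √(2K/m) = √(2·1.10×10^-13/5.01×10^-27) = 6.63×10^6 m/s.
r = mv/(qB) = (5.01×10^-27)(6.63×10^6) / [(2×1.60×10^-19)(6.39×10^-3)] = 16.2 m.

r ≈ 16.2 m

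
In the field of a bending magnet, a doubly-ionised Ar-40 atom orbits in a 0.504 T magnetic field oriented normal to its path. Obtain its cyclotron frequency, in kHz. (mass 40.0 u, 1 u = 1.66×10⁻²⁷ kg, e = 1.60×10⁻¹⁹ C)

f = qB/(2πm) = (2×1.60×10^-19)(0.504) / [2π(6.64×10^-26)] = 3.87×10^5 Hz.

f ≈ 387 kHz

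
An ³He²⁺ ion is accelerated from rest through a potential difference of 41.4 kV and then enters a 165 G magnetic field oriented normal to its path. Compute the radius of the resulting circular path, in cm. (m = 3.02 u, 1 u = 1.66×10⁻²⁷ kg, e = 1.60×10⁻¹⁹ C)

r ≈ 218 cm

The kinetic energy gained is K = qV = (2×1.60×10^-19)(4.14×10^4) = 1.32×10^-14 J.
v = √(2K/m) = 2.30×10^6 m/s.
r = mv/(qB) = (5.01×10^-27)(2.30×10^6) / [(2×1.60×10^-19)(0.0165)] = 2.18 m.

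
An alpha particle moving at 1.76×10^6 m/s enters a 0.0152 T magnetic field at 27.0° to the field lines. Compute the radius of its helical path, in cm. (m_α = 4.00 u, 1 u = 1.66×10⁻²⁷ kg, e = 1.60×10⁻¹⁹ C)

r ≈ 109 cm

Only the perpendicular component v⊥ = v sin27.0° = 7.99×10^5 m/s is bent by the field.
r = m v⊥ /(qB) = (6.64×10^-27)(7.99×10^5) / [(2×1.60×10^-19)(0.0152)] = 1.09 m.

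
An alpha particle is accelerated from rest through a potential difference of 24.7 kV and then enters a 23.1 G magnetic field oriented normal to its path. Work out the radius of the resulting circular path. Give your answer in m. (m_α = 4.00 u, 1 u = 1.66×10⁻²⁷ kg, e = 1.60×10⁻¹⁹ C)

r ≈ 13.9 m

The kinetic energy gained is K = qV = (2×1.60×10^-19)(2.47×10^4) = 7.90×10^-15 J.
v = √(2K/m) = 1.54×10^6 m/s.
r = mv/(qB) = (6.64×10^-27)(1.54×10^6) / [(2×1.60×10^-19)(2.31×10^-3)] = 13.9 m.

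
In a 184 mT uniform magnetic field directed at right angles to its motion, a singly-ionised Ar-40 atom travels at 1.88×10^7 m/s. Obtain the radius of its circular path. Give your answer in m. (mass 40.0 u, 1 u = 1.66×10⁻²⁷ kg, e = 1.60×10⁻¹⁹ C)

r ≈ 42.4 m

The magnetic force provides the centripetal force: qvB = mv²/r, so r = mv/(qB).
r = (6.64×10^-26 kg)(1.88×10^7 m/s) / [(1×1.60×10^-19 C)(0.184 T)] = 42.4 m.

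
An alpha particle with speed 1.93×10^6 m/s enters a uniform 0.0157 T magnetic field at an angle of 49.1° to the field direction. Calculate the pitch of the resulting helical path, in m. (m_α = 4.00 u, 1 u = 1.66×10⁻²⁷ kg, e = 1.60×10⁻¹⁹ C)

pitch ≈ 10.5 m

The velocity component along B is v∥ = v cos49.1° = 1.26×10^6 m/s.
The cyclotron period T = 2πm/(qB) = 8.30×10^-6 s is set by m, q, B alone.
Pitch = v∥·T = (1.26×10^6)(8.30×10^-6) = 10.5 m.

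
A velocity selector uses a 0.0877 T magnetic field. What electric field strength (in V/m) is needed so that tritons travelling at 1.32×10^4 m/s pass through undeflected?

E ≈ 1160 V/m

qE = qvB ⇒ E = vB = (1.32×10^4)(0.0877) = 1160 V/m.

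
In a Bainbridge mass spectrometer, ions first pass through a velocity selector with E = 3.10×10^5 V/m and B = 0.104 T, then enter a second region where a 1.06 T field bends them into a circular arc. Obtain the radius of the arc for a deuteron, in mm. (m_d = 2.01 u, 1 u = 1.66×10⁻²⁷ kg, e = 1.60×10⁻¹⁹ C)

The selector passes v = E/B = 3.10×10^5/0.104 = 2.98×10^6 m/s.
In the deflection region, r = mv/(qB₂) = (3.34×10^-27)(2.98×10^6) / [(1×1.60×10^-19)(1.06)] = 0.0586 m.

r ≈ 58.6 mm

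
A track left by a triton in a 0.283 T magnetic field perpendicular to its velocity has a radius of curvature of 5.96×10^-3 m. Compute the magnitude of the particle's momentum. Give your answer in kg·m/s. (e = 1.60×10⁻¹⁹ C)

Since qvB = mv²/r, the momentum p = mv = qBr.
p = (1×1.60×10^-19)(0.283)(5.96×10^-3) = 2.70×10^-22 kg·m/s.

p ≈ 2.70×10^-22 kg·m/s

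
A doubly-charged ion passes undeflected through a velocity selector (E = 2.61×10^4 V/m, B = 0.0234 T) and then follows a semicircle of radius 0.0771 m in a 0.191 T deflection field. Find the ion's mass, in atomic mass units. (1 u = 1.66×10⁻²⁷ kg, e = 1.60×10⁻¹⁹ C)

m ≈ 2.55 u

v = E/B₁ = 1.12×10^6 m/s.
From r = mv/(qB₂), m = qB₂r/v = (2×1.60×10^-19)(0.191)(0.0771) / (1.12×10^6) = 4.22×10^-27 kg.
In atomic mass units: m = 4.22×10^-27 / 1.66×10^-27 = 2.55 u.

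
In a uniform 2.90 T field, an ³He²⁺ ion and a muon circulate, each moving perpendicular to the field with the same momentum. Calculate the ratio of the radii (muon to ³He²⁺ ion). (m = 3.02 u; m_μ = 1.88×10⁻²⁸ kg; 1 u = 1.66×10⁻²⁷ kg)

r = p/(qB) ⇒ at equal p, r ∝ 1/q.
r_{muon}/r_{³He²⁺ ion} = 2.00.

ratio ≈ 2.00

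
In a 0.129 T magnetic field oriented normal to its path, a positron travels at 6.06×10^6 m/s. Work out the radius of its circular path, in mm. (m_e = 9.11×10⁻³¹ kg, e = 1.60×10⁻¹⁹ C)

The magnetic force provides the centripetal force: qvB = mv²/r, so r = mv/(qB).
r = (9.11×10^-31 kg)(6.06×10^6 m/s) / [(1×1.60×10^-19 C)(0.129 T)] = 2.67×10^-4 m.

r ≈ 0.267 mm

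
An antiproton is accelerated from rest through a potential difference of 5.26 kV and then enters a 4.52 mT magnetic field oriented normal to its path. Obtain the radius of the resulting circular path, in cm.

r ≈ 232 cm

The kinetic energy gained is K = qV = (1×1.60×10^-19)(5260) = 8.42×10^-16 J.
v = √(2K/m) = 1.00×10^6 m/s.
r = mv/(qB) = (1.67×10^-27)(1.00×10^6) / [(1×1.60×10^-19)(4.52×10^-3)] = 2.32 m.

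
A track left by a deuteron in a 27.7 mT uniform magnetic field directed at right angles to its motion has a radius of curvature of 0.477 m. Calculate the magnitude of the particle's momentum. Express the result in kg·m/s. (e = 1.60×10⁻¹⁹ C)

Since qvB = mv²/r, the momentum p = mv = qBr.
p = (1×1.60×10^-19)(0.0277)(0.477) = 2.11×10^-21 kg·m/s.

p ≈ 2.11×10^-21 kg·m/s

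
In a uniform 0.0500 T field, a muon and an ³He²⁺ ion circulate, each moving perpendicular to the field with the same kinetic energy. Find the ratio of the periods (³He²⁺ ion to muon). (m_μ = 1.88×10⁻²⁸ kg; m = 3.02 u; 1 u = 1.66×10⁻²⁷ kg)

T = 2πm/(qB) is independent of speed, so T₂/T₁ = (m₂/q₂)/(m₁/q₁).
T_{³He²⁺ ion}/T_{muon} = (5.01×10^-27/2e) / (1.88×10^-28/1e) = 13.3.

ratio ≈ 13.3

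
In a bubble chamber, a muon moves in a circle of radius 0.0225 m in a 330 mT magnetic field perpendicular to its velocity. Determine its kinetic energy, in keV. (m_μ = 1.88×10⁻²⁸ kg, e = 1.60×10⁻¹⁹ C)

v = qBr/m = (1×1.60×10^-19)(0.330)(0.0225) / (1.88×10^-28) = 6.32×10^6 m/s.
K = ½mv² = 0.5·(1.88×10^-28)·(6.32×10^6)² = 3.75×10^-15 J = 23.5 keV.

K ≈ 23.5 keV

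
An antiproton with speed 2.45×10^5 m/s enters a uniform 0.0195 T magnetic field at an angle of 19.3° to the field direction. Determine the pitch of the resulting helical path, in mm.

The velocity component along B is v∥ = v cos19.3° = 2.31×10^5 m/s.
The cyclotron period T = 2πm/(qB) = 3.36×10^-6 s is set by m, q, B alone.
Pitch = v∥·T = (2.31×10^5)(3.36×10^-6) = 0.778 m.

pitch ≈ 778 mm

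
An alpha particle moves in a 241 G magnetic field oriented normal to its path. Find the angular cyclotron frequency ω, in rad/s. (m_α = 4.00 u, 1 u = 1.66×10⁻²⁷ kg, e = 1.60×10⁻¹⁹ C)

ω ≈ 1.16×10^6 rad/s

ω = qB/m = (2×1.60×10^-19)(0.0241) / (6.64×10^-27) = 1.16×10^6 rad/s.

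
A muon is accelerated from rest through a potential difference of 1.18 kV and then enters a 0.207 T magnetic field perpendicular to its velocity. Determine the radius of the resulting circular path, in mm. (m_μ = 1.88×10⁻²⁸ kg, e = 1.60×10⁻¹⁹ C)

The kinetic energy gained is K = qV = (1×1.60×10^-19)(1180) = 1.89×10^-16 J.
v = √(2K/m) = 1.42×10^6 m/s.
r = mv/(qB) = (1.88×10^-28)(1.42×10^6) / [(1×1.60×10^-19)(0.207)] = 8.04×10^-3 m.

r ≈ 8.04 mm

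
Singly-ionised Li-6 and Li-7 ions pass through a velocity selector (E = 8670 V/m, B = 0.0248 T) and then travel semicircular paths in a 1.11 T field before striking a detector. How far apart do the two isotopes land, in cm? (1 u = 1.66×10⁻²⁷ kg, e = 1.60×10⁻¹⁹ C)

Both emerge at v = E/B₁ = 3.50×10^5 m/s.
r = mv/(qB₂), so r₁ = 0.01961 m and r₂ = 0.02287 m, giving Δr = 3.27×10^-3 m.
After a semicircle each ion lands a diameter 2r from the entry slit, so the separation is 2Δr = 6.54×10^-3 m.

Δd ≈ 0.654 cm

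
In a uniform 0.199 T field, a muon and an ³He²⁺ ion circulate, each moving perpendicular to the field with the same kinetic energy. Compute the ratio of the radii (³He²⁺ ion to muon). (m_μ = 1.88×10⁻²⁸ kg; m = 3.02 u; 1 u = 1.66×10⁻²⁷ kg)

r = √(2mK)/(qB) ⇒ at equal K, r ∝ √m/q.
r_{³He²⁺ ion}/r_{muon} = 2.58.

ratio ≈ 2.58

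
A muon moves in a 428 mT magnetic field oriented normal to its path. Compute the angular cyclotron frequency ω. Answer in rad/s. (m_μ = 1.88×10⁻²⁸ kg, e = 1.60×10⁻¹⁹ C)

ω = qB/m = (1×1.60×10^-19)(0.428) / (1.88×10^-28) = 3.64×10^8 rad/s.

ω ≈ 3.64×10^8 rad/s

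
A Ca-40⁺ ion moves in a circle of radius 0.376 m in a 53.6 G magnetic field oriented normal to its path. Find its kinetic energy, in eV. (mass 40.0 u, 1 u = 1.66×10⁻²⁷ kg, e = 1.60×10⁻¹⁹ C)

v = qBr/m = (1×1.60×10^-19)(5.36×10^-3)(0.376) / (6.64×10^-26) = 4860 m/s.
K = ½mv² = 0.5·(6.64×10^-26)·(4860)² = 7.83×10^-19 J = 4.89 eV.

K ≈ 4.89 eV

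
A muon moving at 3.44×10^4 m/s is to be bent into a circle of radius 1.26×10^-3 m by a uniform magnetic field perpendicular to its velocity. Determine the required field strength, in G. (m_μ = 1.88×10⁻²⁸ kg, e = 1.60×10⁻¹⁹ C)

qvB = mv²/r gives B = mv/(qr).
B = (1.88×10^-28)(3.44×10^4) / [(1×1.60×10^-19)(1.26×10^-3)] = 0.0321 T.

B ≈ 321 G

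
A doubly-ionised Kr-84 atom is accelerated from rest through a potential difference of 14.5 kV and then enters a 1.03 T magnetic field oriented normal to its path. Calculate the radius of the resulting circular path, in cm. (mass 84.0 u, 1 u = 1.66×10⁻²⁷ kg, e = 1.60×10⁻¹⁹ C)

The kinetic energy gained is K = qV = (2×1.60×10^-19)(1.45×10^4) = 4.64×10^-15 J.
v = √(2K/m) = 2.58×10^5 m/s.
r = mv/(qB) = (1.39×10^-25)(2.58×10^5) / [(2×1.60×10^-19)(1.03)] = 0.109 m.

r ≈ 10.9 cm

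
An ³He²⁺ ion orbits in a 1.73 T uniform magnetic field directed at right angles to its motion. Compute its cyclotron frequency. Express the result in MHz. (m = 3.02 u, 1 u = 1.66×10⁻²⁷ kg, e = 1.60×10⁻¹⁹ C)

f ≈ 17.6 MHz

f = qB/(2πm) = (2×1.60×10^-19)(1.73) / [2π(5.01×10^-27)] = 1.76×10^7 Hz.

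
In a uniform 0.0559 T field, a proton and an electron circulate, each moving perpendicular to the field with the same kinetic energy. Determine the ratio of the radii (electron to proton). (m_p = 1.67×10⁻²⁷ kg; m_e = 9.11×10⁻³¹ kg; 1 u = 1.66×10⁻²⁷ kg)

ratio ≈ 0.0234

r = √(2mK)/(qB) ⇒ at equal K, r ∝ √m/q.
r_{electron}/r_{proton} = 0.0234.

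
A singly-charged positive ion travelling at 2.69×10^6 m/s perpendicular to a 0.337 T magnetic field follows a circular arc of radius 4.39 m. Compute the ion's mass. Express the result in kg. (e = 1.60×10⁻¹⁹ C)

qvB = mv²/r ⇒ m = qBr/v.
m = (1×1.60×10^-19)(0.337)(4.39) / (2.69×10^6) = 8.80×10^-26 kg.

m ≈ 8.80×10^-26 kg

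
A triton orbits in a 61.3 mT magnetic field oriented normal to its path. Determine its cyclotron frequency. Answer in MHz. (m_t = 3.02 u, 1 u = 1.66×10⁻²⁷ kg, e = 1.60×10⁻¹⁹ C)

f ≈ 0.311 MHz

f = qB/(2πm) = (1×1.60×10^-19)(0.0613) / [2π(5.01×10^-27)] = 3.11×10^5 Hz.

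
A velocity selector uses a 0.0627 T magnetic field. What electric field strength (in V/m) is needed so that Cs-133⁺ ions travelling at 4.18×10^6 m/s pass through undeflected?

E ≈ 2.62×10^5 V/m

qE = qvB ⇒ E = vB = (4.18×10^6)(0.0627) = 2.62×10^5 V/m.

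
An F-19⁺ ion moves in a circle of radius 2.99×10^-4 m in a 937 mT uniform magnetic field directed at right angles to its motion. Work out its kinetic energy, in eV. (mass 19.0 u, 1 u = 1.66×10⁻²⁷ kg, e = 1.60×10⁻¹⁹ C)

K ≈ 0.199 eV

v = qBr/m = (1×1.60×10^-19)(0.937)(2.99×10^-4) / (3.15×10^-26) = 1420 m/s.
K = ½mv² = 0.5·(3.15×10^-26)·(1420)² = 3.19×10^-20 J = 0.199 eV.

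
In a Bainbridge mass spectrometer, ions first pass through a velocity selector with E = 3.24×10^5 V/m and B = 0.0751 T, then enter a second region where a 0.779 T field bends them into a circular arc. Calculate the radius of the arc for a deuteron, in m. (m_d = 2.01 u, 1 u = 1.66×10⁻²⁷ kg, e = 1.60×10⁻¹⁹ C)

The selector passes v = E/B = 3.24×10^5/0.0751 = 4.31×10^6 m/s.
In the deflection region, r = mv/(qB₂) = (3.34×10^-27)(4.31×10^6) / [(1×1.60×10^-19)(0.779)] = 0.115 m.

r ≈ 0.115 m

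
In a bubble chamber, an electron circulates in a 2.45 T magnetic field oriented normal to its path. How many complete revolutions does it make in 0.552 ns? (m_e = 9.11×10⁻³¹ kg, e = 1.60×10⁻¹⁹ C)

N = 37

T = 2πm/(qB) = 2π(9.11×10^-31) / [(1×1.60×10^-19)(2.45)] = 1.4602×10^-11 s.
N = t/T = 5.52×10^-10 / 1.4602×10^-11 ≈ 37.80, so 37 complete revolutions.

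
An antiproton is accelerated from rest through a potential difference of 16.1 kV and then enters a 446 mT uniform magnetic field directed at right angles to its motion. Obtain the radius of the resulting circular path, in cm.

r ≈ 4.11 cm

The kinetic energy gained is K = qV = (1×1.60×10^-19)(1.61×10^4) = 2.58×10^-15 J.
v = √(2K/m) = 1.76×10^6 m/s.
r = mv/(qB) = (1.67×10^-27)(1.76×10^6) / [(1×1.60×10^-19)(0.446)] = 0.0411 m.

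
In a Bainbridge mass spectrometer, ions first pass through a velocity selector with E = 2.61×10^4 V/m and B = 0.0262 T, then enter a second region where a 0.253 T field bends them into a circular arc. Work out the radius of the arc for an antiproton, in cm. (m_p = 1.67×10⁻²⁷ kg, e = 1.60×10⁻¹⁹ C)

The selector passes v = E/B = 2.61×10^4/0.0262 = 9.96×10^5 m/s.
In the deflection region, r = mv/(qB₂) = (1.67×10^-27)(9.96×10^5) / [(1×1.60×10^-19)(0.253)] = 0.0411 m.

r ≈ 4.11 cm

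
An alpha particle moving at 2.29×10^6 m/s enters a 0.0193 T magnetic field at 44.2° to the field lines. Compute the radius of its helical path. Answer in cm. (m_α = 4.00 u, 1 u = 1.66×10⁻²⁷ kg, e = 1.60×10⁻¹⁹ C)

r ≈ 172 cm

Only the perpendicular component v⊥ = v sin44.2° = 1.60×10^6 m/s is bent by the field.
r = m v⊥ /(qB) = (6.64×10^-27)(1.60×10^6) / [(2×1.60×10^-19)(0.0193)] = 1.72 m.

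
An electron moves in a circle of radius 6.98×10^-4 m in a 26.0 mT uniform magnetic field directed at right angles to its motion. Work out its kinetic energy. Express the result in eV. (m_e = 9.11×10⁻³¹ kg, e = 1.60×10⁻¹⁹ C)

K ≈ 28.9 eV

v = qBr/m = (1×1.60×10^-19)(0.0260)(6.98×10^-4) / (9.11×10^-31) = 3.19×10^6 m/s.
K = ½mv² = 0.5·(9.11×10^-31)·(3.19×10^6)² = 4.63×10^-18 J = 28.9 eV.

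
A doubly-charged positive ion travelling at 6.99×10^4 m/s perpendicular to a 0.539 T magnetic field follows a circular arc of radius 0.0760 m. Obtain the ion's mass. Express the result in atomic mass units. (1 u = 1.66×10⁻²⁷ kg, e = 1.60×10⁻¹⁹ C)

m ≈ 113 u

qvB = mv²/r ⇒ m = qBr/v.
m = (2×1.60×10^-19)(0.539)(0.0760) / (6.99×10^4) = 1.88×10^-25 kg = 113 u.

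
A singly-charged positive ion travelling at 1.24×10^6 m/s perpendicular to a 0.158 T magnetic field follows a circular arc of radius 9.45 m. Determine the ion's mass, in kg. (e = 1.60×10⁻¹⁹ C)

m ≈ 1.93×10^-25 kg

qvB = mv²/r ⇒ m = qBr/v.
m = (1×1.60×10^-19)(0.158)(9.45) / (1.24×10^6) = 1.93×10^-25 kg.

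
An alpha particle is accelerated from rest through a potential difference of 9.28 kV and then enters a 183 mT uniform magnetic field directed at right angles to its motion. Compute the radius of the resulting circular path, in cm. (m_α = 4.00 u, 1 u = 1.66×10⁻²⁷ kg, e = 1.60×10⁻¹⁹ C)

r ≈ 10.7 cm

The kinetic energy gained is K = qV = (2×1.60×10^-19)(9280) = 2.97×10^-15 J.
v = √(2K/m) = 9.46×10^5 m/s.
r = mv/(qB) = (6.64×10^-27)(9.46×10^5) / [(2×1.60×10^-19)(0.183)] = 0.107 m.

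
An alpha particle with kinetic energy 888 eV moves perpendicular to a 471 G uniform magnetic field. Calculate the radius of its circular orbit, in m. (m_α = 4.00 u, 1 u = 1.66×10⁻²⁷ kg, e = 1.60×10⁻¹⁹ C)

r ≈ 0.0911 m

Convert the energy: K = 888 eV = 1.42×10^-16 J.
v = √(2K/m) = √(2·1.42×10^-16/6.64×10^-27) = 2.07×10^5 m/s.
r = mv/(qB) = (6.64×10^-27)(2.07×10^5) / [(2×1.60×10^-19)(0.0471)] = 0.0911 m.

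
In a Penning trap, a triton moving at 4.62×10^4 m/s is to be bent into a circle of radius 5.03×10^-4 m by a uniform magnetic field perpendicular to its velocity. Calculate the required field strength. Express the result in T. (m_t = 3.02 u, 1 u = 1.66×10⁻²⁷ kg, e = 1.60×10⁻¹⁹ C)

B ≈ 2.88 T

qvB = mv²/r gives B = mv/(qr).
B = (5.01×10^-27)(4.62×10^4) / [(1×1.60×10^-19)(5.03×10^-4)] = 2.88 T.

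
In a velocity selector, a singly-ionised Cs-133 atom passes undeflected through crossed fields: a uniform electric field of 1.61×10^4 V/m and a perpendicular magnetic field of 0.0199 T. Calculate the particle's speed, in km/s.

v ≈ 809 km/s

For zero net force, qE = qvB, so v = E/B.
v = (1.61×10^4) / (0.0199) = 8.09×10^5 m/s.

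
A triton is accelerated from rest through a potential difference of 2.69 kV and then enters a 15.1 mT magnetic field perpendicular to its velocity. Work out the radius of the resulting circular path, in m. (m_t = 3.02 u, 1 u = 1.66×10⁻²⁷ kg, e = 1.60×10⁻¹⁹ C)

The kinetic energy gained is K = qV = (1×1.60×10^-19)(2690) = 4.30×10^-16 J.
v = √(2K/m) = 4.14×10^5 m/s.
r = mv/(qB) = (5.01×10^-27)(4.14×10^5) / [(1×1.60×10^-19)(0.0151)] = 0.860 m.

r ≈ 0.860 m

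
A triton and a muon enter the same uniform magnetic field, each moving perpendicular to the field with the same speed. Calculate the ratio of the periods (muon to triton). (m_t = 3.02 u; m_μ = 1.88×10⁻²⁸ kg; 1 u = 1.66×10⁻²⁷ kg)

ratio ≈ 0.0375

T = 2πm/(qB) is independent of speed, so T₂/T₁ = (m₂/q₂)/(m₁/q₁).
T_{muon}/T_{triton} = (1.88×10^-28/1e) / (5.01×10^-27/1e) = 0.0375.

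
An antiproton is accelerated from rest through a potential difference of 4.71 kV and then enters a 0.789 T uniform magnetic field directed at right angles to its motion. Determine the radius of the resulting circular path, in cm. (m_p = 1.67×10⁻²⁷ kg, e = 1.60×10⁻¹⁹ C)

r ≈ 1.26 cm

The kinetic energy gained is K = qV = (1×1.60×10^-19)(4710) = 7.54×10^-16 J.
v = √(2K/m) = 9.50×10^5 m/s.
r = mv/(qB) = (1.67×10^-27)(9.50×10^5) / [(1×1.60×10^-19)(0.789)] = 0.0126 m.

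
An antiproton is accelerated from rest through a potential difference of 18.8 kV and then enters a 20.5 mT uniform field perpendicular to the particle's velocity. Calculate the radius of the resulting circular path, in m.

The kinetic energy gained is K = qV = (1×1.60×10^-19)(1.88×10^4) = 3.01×10^-15 J.
v = √(2K/m) = 1.90×10^6 m/s.
r = mv/(qB) = (1.67×10^-27)(1.90×10^6) / [(1×1.60×10^-19)(0.0205)] = 0.966 m.

r ≈ 0.966 m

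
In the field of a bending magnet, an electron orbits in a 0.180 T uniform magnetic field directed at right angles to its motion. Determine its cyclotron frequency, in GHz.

f = qB/(2πm) = (1×1.60×10^-19)(0.180) / [2π(9.11×10^-31)] = 5.03×10^9 Hz.

f ≈ 5.03 GHz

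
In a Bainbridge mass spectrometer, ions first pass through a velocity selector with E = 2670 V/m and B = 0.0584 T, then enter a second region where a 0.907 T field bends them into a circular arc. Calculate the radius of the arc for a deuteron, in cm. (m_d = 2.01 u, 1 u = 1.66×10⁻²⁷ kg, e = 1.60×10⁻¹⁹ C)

The selector passes v = E/B = 2670/0.0584 = 4.57×10^4 m/s.
In the deflection region, r = mv/(qB₂) = (3.34×10^-27)(4.57×10^4) / [(1×1.60×10^-19)(0.907)] = 1.05×10^-3 m.

r ≈ 0.105 cm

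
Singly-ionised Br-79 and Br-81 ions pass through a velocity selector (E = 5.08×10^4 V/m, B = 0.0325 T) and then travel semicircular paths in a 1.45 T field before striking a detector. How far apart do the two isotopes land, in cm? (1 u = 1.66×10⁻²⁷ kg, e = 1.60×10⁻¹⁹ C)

Δd ≈ 4.47 cm

Both emerge at v = E/B₁ = 1.56×10^6 m/s.
r = mv/(qB₂), so r₁ = 0.8835 m and r₂ = 0.9059 m, giving Δr = 0.0224 m.
After a semicircle each ion lands a diameter 2r from the entry slit, so the separation is 2Δr = 0.0447 m.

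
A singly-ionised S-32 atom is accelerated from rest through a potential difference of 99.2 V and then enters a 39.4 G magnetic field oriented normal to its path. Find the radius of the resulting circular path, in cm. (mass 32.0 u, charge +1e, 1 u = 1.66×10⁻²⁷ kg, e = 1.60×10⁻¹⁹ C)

The kinetic energy gained is K = qV = (1×1.60×10^-19)(99.2) = 1.59×10^-17 J.
v = √(2K/m) = 2.44×10^4 m/s.
r = mv/(qB) = (5.31×10^-26)(2.44×10^4) / [(1×1.60×10^-19)(3.94×10^-3)] = 2.06 m.

r ≈ 206 cm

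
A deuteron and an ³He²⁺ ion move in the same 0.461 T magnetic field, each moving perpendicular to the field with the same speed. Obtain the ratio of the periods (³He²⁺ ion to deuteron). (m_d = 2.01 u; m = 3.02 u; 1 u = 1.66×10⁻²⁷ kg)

T = 2πm/(qB) is independent of speed, so T₂/T₁ = (m₂/q₂)/(m₁/q₁).
T_{³He²⁺ ion}/T_{deuteron} = (5.01×10^-27/2e) / (3.34×10^-27/1e) = 0.751.

ratio ≈ 0.751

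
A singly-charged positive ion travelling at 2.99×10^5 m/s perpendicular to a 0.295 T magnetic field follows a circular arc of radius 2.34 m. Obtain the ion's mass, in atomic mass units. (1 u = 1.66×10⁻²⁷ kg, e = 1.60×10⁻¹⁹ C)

m ≈ 223 u

qvB = mv²/r ⇒ m = qBr/v.
m = (1×1.60×10^-19)(0.295)(2.34) / (2.99×10^5) = 3.69×10^-25 kg = 223 u.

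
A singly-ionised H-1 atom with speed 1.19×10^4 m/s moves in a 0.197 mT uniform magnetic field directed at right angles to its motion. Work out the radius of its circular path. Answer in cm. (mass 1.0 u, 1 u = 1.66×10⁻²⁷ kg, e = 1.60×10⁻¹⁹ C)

r ≈ 62.7 cm

The magnetic force provides the centripetal force: qvB = mv²/r, so r = mv/(qB).
r = (1.66×10^-27 kg)(1.19×10^4 m/s) / [(1×1.60×10^-19 C)(1.97×10^-4 T)] = 0.627 m.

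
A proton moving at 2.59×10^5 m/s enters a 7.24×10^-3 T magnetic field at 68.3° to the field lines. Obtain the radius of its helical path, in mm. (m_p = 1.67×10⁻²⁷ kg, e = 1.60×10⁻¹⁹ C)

Only the perpendicular component v⊥ = v sin68.3° = 2.41×10^5 m/s is bent by the field.
r = m v⊥ /(qB) = (1.67×10^-27)(2.41×10^5) / [(1×1.60×10^-19)(7.24×10^-3)] = 0.347 m.

r ≈ 347 mm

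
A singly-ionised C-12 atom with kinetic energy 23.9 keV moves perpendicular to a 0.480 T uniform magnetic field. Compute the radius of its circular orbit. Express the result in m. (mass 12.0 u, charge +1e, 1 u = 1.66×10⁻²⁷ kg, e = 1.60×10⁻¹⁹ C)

r ≈ 0.161 m

Convert the energy: K = 23.9 keV = 3.82×10^-15 J.
v = √(2K/m) = √(2·3.82×10^-15/1.99×10^-26) = 6.20×10^5 m/s.
r = mv/(qB) = (1.99×10^-26)(6.20×10^5) / [(1×1.60×10^-19)(0.480)] = 0.161 m.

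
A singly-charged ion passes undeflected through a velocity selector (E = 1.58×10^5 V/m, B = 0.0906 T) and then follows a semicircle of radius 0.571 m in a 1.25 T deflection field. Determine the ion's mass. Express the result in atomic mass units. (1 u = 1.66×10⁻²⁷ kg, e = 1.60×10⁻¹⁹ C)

v = E/B₁ = 1.74×10^6 m/s.
From r = mv/(qB₂), m = qB₂r/v = (1×1.60×10^-19)(1.25)(0.571) / (1.74×10^6) = 6.55×10^-26 kg.
In atomic mass units: m = 6.55×10^-26 / 1.66×10^-27 = 39.4 u.

m ≈ 39.4 u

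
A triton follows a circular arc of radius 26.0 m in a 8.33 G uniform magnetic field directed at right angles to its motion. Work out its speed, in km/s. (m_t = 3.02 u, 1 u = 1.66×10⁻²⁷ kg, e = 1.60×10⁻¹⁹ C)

v ≈ 691 km/s

From qvB = mv²/r, v = qBr/m.
v = (1×1.60×10^-19)(8.33×10^-4)(26.0) / (5.01×10^-27) = 6.91×10^5 m/s.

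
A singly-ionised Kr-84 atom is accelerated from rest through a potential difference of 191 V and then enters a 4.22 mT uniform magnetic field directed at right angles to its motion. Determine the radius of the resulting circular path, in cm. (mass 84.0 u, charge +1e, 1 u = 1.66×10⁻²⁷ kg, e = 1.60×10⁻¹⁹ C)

r ≈ 432 cm

The kinetic energy gained is K = qV = (1×1.60×10^-19)(191) = 3.06×10^-17 J.
v = √(2K/m) = 2.09×10^4 m/s.
r = mv/(qB) = (1.39×10^-25)(2.09×10^4) / [(1×1.60×10^-19)(4.22×10^-3)] = 4.32 m.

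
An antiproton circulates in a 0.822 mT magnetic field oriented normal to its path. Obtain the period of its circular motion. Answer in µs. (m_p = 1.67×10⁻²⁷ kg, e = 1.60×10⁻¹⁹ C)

T ≈ 79.8 µs

The cyclotron period is independent of speed: T = 2πm/(qB).
T = 2π(1.67×10^-27) / [(1×1.60×10^-19)(8.22×10^-4)] = 7.98×10^-5 s.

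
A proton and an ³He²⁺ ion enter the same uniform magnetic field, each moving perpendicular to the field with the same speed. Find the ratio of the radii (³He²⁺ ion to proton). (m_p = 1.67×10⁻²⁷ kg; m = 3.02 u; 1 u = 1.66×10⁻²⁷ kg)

ratio ≈ 1.50

r = mv/(qB) ⇒ at equal v, r ∝ m/q.
r_{³He²⁺ ion}/r_{proton} = 1.50.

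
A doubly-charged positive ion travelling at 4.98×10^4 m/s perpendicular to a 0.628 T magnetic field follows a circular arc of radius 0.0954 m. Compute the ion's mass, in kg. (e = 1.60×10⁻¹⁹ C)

qvB = mv²/r ⇒ m = qBr/v.
m = (2×1.60×10^-19)(0.628)(0.0954) / (4.98×10^4) = 3.85×10^-25 kg.

m ≈ 3.85×10^-25 kg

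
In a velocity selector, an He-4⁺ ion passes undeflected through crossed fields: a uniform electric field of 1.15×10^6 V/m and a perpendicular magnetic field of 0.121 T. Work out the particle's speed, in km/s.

v ≈ 9500 km/s

For zero net force, qE = qvB, so v = E/B.
v = (1.15×10^6) / (0.121) = 9.50×10^6 m/s.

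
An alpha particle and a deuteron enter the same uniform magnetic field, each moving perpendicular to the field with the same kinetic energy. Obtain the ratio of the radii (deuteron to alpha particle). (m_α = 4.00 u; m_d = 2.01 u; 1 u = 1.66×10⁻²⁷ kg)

ratio ≈ 1.42

r = √(2mK)/(qB) ⇒ at equal K, r ∝ √m/q.
r_{deuteron}/r_{alpha particle} = 1.42.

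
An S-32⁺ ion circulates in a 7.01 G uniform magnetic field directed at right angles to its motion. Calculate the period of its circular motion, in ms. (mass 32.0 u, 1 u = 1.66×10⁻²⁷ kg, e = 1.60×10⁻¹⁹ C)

T ≈ 2.98 ms

The cyclotron period is independent of speed: T = 2πm/(qB).
T = 2π(5.31×10^-26) / [(1×1.60×10^-19)(7.01×10^-4)] = 2.98×10^-3 s.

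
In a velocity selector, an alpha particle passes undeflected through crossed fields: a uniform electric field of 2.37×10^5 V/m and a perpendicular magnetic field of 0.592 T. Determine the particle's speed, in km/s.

v ≈ 400 km/s

For zero net force, qE = qvB, so v = E/B.
v = (2.37×10^5) / (0.592) = 4.00×10^5 m/s.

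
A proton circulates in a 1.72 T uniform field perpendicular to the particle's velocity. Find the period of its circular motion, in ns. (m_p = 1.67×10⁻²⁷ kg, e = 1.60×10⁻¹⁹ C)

The cyclotron period is independent of speed: T = 2πm/(qB).
T = 2π(1.67×10^-27) / [(1×1.60×10^-19)(1.72)] = 3.81×10^-8 s.

T ≈ 38.1 ns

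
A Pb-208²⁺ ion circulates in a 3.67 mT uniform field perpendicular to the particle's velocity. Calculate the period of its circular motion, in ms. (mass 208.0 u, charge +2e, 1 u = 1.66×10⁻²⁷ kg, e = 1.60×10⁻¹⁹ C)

T ≈ 1.85 ms

The cyclotron period is independent of speed: T = 2πm/(qB).
T = 2π(3.45×10^-25) / [(2×1.60×10^-19)(3.67×10^-3)] = 1.85×10^-3 s.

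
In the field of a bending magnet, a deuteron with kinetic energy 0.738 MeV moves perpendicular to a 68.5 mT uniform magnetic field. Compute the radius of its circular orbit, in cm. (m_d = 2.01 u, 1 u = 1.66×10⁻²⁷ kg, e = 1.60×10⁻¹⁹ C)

Convert the energy: K = 0.738 MeV = 1.18×10^-13 J.
v = √(2K/m) = √(2·1.18×10^-13/3.34×10^-27) = 8.41×10^6 m/s.
r = mv/(qB) = (3.34×10^-27)(8.41×10^6) / [(1×1.60×10^-19)(0.0685)] = 2.56 m.

r ≈ 256 cm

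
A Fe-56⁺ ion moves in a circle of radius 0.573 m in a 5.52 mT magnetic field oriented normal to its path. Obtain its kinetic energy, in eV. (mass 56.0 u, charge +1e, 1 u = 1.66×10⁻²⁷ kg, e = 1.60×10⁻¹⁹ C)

K ≈ 8.61 eV

v = qBr/m = (1×1.60×10^-19)(5.52×10^-3)(0.573) / (9.30×10^-26) = 5440 m/s.
K = ½mv² = 0.5·(9.30×10^-26)·(5440)² = 1.38×10^-18 J = 8.61 eV.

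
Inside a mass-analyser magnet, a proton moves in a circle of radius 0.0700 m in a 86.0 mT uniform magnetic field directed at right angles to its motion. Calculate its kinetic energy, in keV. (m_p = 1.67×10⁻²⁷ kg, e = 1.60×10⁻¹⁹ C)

v = qBr/m = (1×1.60×10^-19)(0.0860)(0.0700) / (1.67×10^-27) = 5.77×10^5 m/s.
K = ½mv² = 0.5·(1.67×10^-27)·(5.77×10^5)² = 2.78×10^-16 J = 1.74 keV.

K ≈ 1.74 keV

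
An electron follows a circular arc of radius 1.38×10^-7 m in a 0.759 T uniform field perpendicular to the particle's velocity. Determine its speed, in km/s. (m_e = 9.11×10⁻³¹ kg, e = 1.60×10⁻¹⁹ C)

From qvB = mv²/r, v = qBr/m.
v = (1×1.60×10^-19)(0.759)(1.38×10^-7) / (9.11×10^-31) = 1.84×10^4 m/s.

v ≈ 18.4 km/s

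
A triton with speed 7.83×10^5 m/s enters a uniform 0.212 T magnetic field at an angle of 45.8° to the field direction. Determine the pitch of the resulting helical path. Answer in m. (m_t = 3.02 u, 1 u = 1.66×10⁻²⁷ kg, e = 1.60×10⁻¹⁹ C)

pitch ≈ 0.507 m

The velocity component along B is v∥ = v cos45.8° = 5.46×10^5 m/s.
The cyclotron period T = 2πm/(qB) = 9.29×10^-7 s is set by m, q, B alone.
Pitch = v∥·T = (5.46×10^5)(9.29×10^-7) = 0.507 m.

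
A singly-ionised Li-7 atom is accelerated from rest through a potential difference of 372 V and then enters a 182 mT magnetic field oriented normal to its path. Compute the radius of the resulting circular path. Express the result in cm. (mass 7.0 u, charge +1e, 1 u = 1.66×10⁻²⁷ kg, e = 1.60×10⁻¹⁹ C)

The kinetic energy gained is K = qV = (1×1.60×10^-19)(372) = 5.95×10^-17 J.
v = √(2K/m) = 1.01×10^5 m/s.
r = mv/(qB) = (1.16×10^-26)(1.01×10^5) / [(1×1.60×10^-19)(0.182)] = 0.0404 m.

r ≈ 4.04 cm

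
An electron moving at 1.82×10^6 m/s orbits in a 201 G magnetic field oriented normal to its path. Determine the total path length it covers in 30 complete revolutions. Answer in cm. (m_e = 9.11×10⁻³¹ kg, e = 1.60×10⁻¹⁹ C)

L ≈ 9.72 cm

r = mv/(qB) = 5.16×10^-4 m, so one revolution covers 2πr = 3.24×10^-3 m.
In 30 revolutions: L = 30·2πr = 0.0972 m.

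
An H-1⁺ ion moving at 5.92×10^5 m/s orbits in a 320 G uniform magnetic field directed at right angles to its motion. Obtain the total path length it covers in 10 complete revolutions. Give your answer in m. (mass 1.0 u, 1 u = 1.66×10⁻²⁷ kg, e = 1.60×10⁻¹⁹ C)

L ≈ 12.1 m

r = mv/(qB) = 0.192 m, so one revolution covers 2πr = 1.21 m.
In 10 revolutions: L = 10·2πr = 12.1 m.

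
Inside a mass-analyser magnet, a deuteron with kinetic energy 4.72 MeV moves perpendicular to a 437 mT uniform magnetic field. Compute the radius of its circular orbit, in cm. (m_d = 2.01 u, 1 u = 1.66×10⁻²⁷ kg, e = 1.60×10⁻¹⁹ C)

Convert the energy: K = 4.72 MeV = 7.55×10^-13 J.
v = √(2K/m) = √(2·7.55×10^-13/3.34×10^-27) = 2.13×10^7 m/s.
r = mv/(qB) = (3.34×10^-27)(2.13×10^7) / [(1×1.60×10^-19)(0.437)] = 1.02 m.

r ≈ 102 cm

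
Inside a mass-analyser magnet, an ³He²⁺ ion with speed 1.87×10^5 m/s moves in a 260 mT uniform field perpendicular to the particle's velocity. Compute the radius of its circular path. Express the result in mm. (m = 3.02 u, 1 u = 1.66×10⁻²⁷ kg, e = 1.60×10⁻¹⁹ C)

The magnetic force provides the centripetal force: qvB = mv²/r, so r = mv/(qB).
r = (5.01×10^-27 kg)(1.87×10^5 m/s) / [(2×1.60×10^-19 C)(0.260 T)] = 0.0113 m.

r ≈ 11.3 mm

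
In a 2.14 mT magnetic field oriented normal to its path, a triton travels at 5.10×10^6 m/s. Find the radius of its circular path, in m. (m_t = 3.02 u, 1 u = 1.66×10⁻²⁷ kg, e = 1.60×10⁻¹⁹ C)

r ≈ 74.7 m

The magnetic force provides the centripetal force: qvB = mv²/r, so r = mv/(qB).
r = (5.01×10^-27 kg)(5.10×10^6 m/s) / [(1×1.60×10^-19 C)(2.14×10^-3 T)] = 74.7 m.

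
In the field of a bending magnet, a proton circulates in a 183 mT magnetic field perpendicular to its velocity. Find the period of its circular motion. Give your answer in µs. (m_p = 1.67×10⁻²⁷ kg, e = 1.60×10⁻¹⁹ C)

T ≈ 0.358 µs

The cyclotron period is independent of speed: T = 2πm/(qB).
T = 2π(1.67×10^-27) / [(1×1.60×10^-19)(0.183)] = 3.58×10^-7 s.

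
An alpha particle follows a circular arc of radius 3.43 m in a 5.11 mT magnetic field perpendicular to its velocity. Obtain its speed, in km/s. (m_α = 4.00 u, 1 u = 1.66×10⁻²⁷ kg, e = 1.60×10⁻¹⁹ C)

From qvB = mv²/r, v = qBr/m.
v = (2×1.60×10^-19)(5.11×10^-3)(3.43) / (6.64×10^-27) = 8.45×10^5 m/s.

v ≈ 845 km/s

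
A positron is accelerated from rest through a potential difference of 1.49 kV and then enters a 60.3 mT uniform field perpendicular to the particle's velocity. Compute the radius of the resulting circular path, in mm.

r ≈ 2.16 mm

The kinetic energy gained is K = qV = (1×1.60×10^-19)(1490) = 2.38×10^-16 J.
v = √(2K/m) = 2.29×10^7 m/s.
r = mv/(qB) = (9.11×10^-31)(2.29×10^7) / [(1×1.60×10^-19)(0.0603)] = 2.16×10^-3 m.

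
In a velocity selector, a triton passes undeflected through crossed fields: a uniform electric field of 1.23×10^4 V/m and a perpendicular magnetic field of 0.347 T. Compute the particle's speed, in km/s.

v ≈ 35.4 km/s

For zero net force, qE = qvB, so v = E/B.
v = (1.23×10^4) / (0.347) = 3.54×10^4 m/s.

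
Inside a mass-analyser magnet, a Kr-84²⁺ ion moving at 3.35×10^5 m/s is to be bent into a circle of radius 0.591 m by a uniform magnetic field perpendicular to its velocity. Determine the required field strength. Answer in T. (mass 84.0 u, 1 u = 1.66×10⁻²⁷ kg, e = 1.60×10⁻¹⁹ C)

B ≈ 0.247 T

qvB = mv²/r gives B = mv/(qr).
B = (1.39×10^-25)(3.35×10^5) / [(2×1.60×10^-19)(0.591)] = 0.247 T.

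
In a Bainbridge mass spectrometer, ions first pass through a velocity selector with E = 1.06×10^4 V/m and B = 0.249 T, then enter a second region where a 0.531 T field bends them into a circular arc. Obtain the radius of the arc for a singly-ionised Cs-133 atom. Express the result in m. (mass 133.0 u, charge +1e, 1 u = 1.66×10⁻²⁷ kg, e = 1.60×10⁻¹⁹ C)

The selector passes v = E/B = 1.06×10^4/0.249 = 4.26×10^4 m/s.
In the deflection region, r = mv/(qB₂) = (2.21×10^-25)(4.26×10^4) / [(1×1.60×10^-19)(0.531)] = 0.111 m.

r ≈ 0.111 m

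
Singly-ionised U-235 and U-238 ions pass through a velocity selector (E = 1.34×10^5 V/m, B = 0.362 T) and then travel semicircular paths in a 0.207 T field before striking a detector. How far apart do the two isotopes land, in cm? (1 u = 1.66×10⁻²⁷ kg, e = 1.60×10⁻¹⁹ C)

Both emerge at v = E/B₁ = 3.70×10^5 m/s.
r = mv/(qB₂), so r₁ = 4.3600 m and r₂ = 4.4156 m, giving Δr = 0.0557 m.
After a semicircle each ion lands a diameter 2r from the entry slit, so the separation is 2Δr = 0.111 m.

Δd ≈ 11.1 cm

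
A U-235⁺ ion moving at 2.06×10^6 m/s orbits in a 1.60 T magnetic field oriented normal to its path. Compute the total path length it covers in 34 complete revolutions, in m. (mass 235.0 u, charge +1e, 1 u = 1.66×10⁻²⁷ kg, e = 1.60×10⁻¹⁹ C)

L ≈ 671 m

r = mv/(qB) = 3.14 m, so one revolution covers 2πr = 19.7 m.
In 34 revolutions: L = 34·2πr = 671 m.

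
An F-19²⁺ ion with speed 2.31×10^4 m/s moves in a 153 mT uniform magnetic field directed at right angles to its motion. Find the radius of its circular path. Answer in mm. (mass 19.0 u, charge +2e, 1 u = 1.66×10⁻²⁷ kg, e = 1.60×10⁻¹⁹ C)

r ≈ 14.9 mm

The magnetic force provides the centripetal force: qvB = mv²/r, so r = mv/(qB).
r = (3.15×10^-26 kg)(2.31×10^4 m/s) / [(2×1.60×10^-19 C)(0.153 T)] = 0.0149 m.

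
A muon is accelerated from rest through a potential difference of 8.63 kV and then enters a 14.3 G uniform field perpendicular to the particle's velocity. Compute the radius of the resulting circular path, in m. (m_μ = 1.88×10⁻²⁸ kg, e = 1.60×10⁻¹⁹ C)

The kinetic energy gained is K = qV = (1×1.60×10^-19)(8630) = 1.38×10^-15 J.
v = √(2K/m) = 3.83×10^6 m/s.
r = mv/(qB) = (1.88×10^-28)(3.83×10^6) / [(1×1.60×10^-19)(1.43×10^-3)] = 3.15 m.

r ≈ 3.15 m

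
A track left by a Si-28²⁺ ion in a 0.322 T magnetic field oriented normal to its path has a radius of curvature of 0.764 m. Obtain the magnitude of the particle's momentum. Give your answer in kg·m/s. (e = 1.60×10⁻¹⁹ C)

p ≈ 7.87×10^-20 kg·m/s

Since qvB = mv²/r, the momentum p = mv = qBr.
p = (2×1.60×10^-19)(0.322)(0.764) = 7.87×10^-20 kg·m/s.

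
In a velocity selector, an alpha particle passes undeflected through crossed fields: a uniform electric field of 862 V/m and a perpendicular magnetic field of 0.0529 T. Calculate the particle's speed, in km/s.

v ≈ 16.3 km/s

For zero net force, qE = qvB, so v = E/B.
v = (862) / (0.0529) = 1.63×10^4 m/s.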